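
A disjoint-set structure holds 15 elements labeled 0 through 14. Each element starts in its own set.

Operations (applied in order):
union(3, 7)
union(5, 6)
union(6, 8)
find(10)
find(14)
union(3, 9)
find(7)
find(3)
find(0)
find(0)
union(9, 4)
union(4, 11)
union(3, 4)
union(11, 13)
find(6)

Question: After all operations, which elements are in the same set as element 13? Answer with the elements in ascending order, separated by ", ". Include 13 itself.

Answer: 3, 4, 7, 9, 11, 13

Derivation:
Step 1: union(3, 7) -> merged; set of 3 now {3, 7}
Step 2: union(5, 6) -> merged; set of 5 now {5, 6}
Step 3: union(6, 8) -> merged; set of 6 now {5, 6, 8}
Step 4: find(10) -> no change; set of 10 is {10}
Step 5: find(14) -> no change; set of 14 is {14}
Step 6: union(3, 9) -> merged; set of 3 now {3, 7, 9}
Step 7: find(7) -> no change; set of 7 is {3, 7, 9}
Step 8: find(3) -> no change; set of 3 is {3, 7, 9}
Step 9: find(0) -> no change; set of 0 is {0}
Step 10: find(0) -> no change; set of 0 is {0}
Step 11: union(9, 4) -> merged; set of 9 now {3, 4, 7, 9}
Step 12: union(4, 11) -> merged; set of 4 now {3, 4, 7, 9, 11}
Step 13: union(3, 4) -> already same set; set of 3 now {3, 4, 7, 9, 11}
Step 14: union(11, 13) -> merged; set of 11 now {3, 4, 7, 9, 11, 13}
Step 15: find(6) -> no change; set of 6 is {5, 6, 8}
Component of 13: {3, 4, 7, 9, 11, 13}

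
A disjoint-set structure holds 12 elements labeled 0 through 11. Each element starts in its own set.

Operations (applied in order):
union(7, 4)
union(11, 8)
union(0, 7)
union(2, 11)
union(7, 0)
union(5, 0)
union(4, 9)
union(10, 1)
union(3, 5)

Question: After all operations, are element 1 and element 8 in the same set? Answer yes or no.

Step 1: union(7, 4) -> merged; set of 7 now {4, 7}
Step 2: union(11, 8) -> merged; set of 11 now {8, 11}
Step 3: union(0, 7) -> merged; set of 0 now {0, 4, 7}
Step 4: union(2, 11) -> merged; set of 2 now {2, 8, 11}
Step 5: union(7, 0) -> already same set; set of 7 now {0, 4, 7}
Step 6: union(5, 0) -> merged; set of 5 now {0, 4, 5, 7}
Step 7: union(4, 9) -> merged; set of 4 now {0, 4, 5, 7, 9}
Step 8: union(10, 1) -> merged; set of 10 now {1, 10}
Step 9: union(3, 5) -> merged; set of 3 now {0, 3, 4, 5, 7, 9}
Set of 1: {1, 10}; 8 is not a member.

Answer: no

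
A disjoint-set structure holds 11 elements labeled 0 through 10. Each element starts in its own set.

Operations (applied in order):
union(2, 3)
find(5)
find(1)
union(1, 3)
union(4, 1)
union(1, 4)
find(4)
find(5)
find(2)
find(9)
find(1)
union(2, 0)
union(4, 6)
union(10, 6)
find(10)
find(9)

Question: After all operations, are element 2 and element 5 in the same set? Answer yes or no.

Step 1: union(2, 3) -> merged; set of 2 now {2, 3}
Step 2: find(5) -> no change; set of 5 is {5}
Step 3: find(1) -> no change; set of 1 is {1}
Step 4: union(1, 3) -> merged; set of 1 now {1, 2, 3}
Step 5: union(4, 1) -> merged; set of 4 now {1, 2, 3, 4}
Step 6: union(1, 4) -> already same set; set of 1 now {1, 2, 3, 4}
Step 7: find(4) -> no change; set of 4 is {1, 2, 3, 4}
Step 8: find(5) -> no change; set of 5 is {5}
Step 9: find(2) -> no change; set of 2 is {1, 2, 3, 4}
Step 10: find(9) -> no change; set of 9 is {9}
Step 11: find(1) -> no change; set of 1 is {1, 2, 3, 4}
Step 12: union(2, 0) -> merged; set of 2 now {0, 1, 2, 3, 4}
Step 13: union(4, 6) -> merged; set of 4 now {0, 1, 2, 3, 4, 6}
Step 14: union(10, 6) -> merged; set of 10 now {0, 1, 2, 3, 4, 6, 10}
Step 15: find(10) -> no change; set of 10 is {0, 1, 2, 3, 4, 6, 10}
Step 16: find(9) -> no change; set of 9 is {9}
Set of 2: {0, 1, 2, 3, 4, 6, 10}; 5 is not a member.

Answer: no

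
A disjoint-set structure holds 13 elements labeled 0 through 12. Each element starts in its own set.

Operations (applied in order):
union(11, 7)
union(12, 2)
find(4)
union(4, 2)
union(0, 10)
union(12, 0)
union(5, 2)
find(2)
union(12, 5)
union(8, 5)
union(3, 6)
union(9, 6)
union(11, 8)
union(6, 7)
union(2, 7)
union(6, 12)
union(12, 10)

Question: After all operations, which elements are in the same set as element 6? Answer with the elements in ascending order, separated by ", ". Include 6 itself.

Step 1: union(11, 7) -> merged; set of 11 now {7, 11}
Step 2: union(12, 2) -> merged; set of 12 now {2, 12}
Step 3: find(4) -> no change; set of 4 is {4}
Step 4: union(4, 2) -> merged; set of 4 now {2, 4, 12}
Step 5: union(0, 10) -> merged; set of 0 now {0, 10}
Step 6: union(12, 0) -> merged; set of 12 now {0, 2, 4, 10, 12}
Step 7: union(5, 2) -> merged; set of 5 now {0, 2, 4, 5, 10, 12}
Step 8: find(2) -> no change; set of 2 is {0, 2, 4, 5, 10, 12}
Step 9: union(12, 5) -> already same set; set of 12 now {0, 2, 4, 5, 10, 12}
Step 10: union(8, 5) -> merged; set of 8 now {0, 2, 4, 5, 8, 10, 12}
Step 11: union(3, 6) -> merged; set of 3 now {3, 6}
Step 12: union(9, 6) -> merged; set of 9 now {3, 6, 9}
Step 13: union(11, 8) -> merged; set of 11 now {0, 2, 4, 5, 7, 8, 10, 11, 12}
Step 14: union(6, 7) -> merged; set of 6 now {0, 2, 3, 4, 5, 6, 7, 8, 9, 10, 11, 12}
Step 15: union(2, 7) -> already same set; set of 2 now {0, 2, 3, 4, 5, 6, 7, 8, 9, 10, 11, 12}
Step 16: union(6, 12) -> already same set; set of 6 now {0, 2, 3, 4, 5, 6, 7, 8, 9, 10, 11, 12}
Step 17: union(12, 10) -> already same set; set of 12 now {0, 2, 3, 4, 5, 6, 7, 8, 9, 10, 11, 12}
Component of 6: {0, 2, 3, 4, 5, 6, 7, 8, 9, 10, 11, 12}

Answer: 0, 2, 3, 4, 5, 6, 7, 8, 9, 10, 11, 12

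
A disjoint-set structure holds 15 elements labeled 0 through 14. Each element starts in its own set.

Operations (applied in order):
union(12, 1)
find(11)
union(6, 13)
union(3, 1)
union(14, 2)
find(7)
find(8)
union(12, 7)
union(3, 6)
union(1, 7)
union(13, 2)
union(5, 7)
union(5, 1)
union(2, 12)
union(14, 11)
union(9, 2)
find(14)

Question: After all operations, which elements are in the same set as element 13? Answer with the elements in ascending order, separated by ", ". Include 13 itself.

Answer: 1, 2, 3, 5, 6, 7, 9, 11, 12, 13, 14

Derivation:
Step 1: union(12, 1) -> merged; set of 12 now {1, 12}
Step 2: find(11) -> no change; set of 11 is {11}
Step 3: union(6, 13) -> merged; set of 6 now {6, 13}
Step 4: union(3, 1) -> merged; set of 3 now {1, 3, 12}
Step 5: union(14, 2) -> merged; set of 14 now {2, 14}
Step 6: find(7) -> no change; set of 7 is {7}
Step 7: find(8) -> no change; set of 8 is {8}
Step 8: union(12, 7) -> merged; set of 12 now {1, 3, 7, 12}
Step 9: union(3, 6) -> merged; set of 3 now {1, 3, 6, 7, 12, 13}
Step 10: union(1, 7) -> already same set; set of 1 now {1, 3, 6, 7, 12, 13}
Step 11: union(13, 2) -> merged; set of 13 now {1, 2, 3, 6, 7, 12, 13, 14}
Step 12: union(5, 7) -> merged; set of 5 now {1, 2, 3, 5, 6, 7, 12, 13, 14}
Step 13: union(5, 1) -> already same set; set of 5 now {1, 2, 3, 5, 6, 7, 12, 13, 14}
Step 14: union(2, 12) -> already same set; set of 2 now {1, 2, 3, 5, 6, 7, 12, 13, 14}
Step 15: union(14, 11) -> merged; set of 14 now {1, 2, 3, 5, 6, 7, 11, 12, 13, 14}
Step 16: union(9, 2) -> merged; set of 9 now {1, 2, 3, 5, 6, 7, 9, 11, 12, 13, 14}
Step 17: find(14) -> no change; set of 14 is {1, 2, 3, 5, 6, 7, 9, 11, 12, 13, 14}
Component of 13: {1, 2, 3, 5, 6, 7, 9, 11, 12, 13, 14}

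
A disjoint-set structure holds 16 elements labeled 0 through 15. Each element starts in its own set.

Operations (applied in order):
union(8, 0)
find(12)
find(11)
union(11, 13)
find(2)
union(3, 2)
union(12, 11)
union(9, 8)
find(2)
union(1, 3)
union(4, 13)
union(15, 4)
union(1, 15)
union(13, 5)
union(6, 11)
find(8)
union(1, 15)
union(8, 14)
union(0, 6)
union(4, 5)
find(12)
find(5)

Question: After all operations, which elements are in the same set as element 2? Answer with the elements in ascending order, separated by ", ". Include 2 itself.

Answer: 0, 1, 2, 3, 4, 5, 6, 8, 9, 11, 12, 13, 14, 15

Derivation:
Step 1: union(8, 0) -> merged; set of 8 now {0, 8}
Step 2: find(12) -> no change; set of 12 is {12}
Step 3: find(11) -> no change; set of 11 is {11}
Step 4: union(11, 13) -> merged; set of 11 now {11, 13}
Step 5: find(2) -> no change; set of 2 is {2}
Step 6: union(3, 2) -> merged; set of 3 now {2, 3}
Step 7: union(12, 11) -> merged; set of 12 now {11, 12, 13}
Step 8: union(9, 8) -> merged; set of 9 now {0, 8, 9}
Step 9: find(2) -> no change; set of 2 is {2, 3}
Step 10: union(1, 3) -> merged; set of 1 now {1, 2, 3}
Step 11: union(4, 13) -> merged; set of 4 now {4, 11, 12, 13}
Step 12: union(15, 4) -> merged; set of 15 now {4, 11, 12, 13, 15}
Step 13: union(1, 15) -> merged; set of 1 now {1, 2, 3, 4, 11, 12, 13, 15}
Step 14: union(13, 5) -> merged; set of 13 now {1, 2, 3, 4, 5, 11, 12, 13, 15}
Step 15: union(6, 11) -> merged; set of 6 now {1, 2, 3, 4, 5, 6, 11, 12, 13, 15}
Step 16: find(8) -> no change; set of 8 is {0, 8, 9}
Step 17: union(1, 15) -> already same set; set of 1 now {1, 2, 3, 4, 5, 6, 11, 12, 13, 15}
Step 18: union(8, 14) -> merged; set of 8 now {0, 8, 9, 14}
Step 19: union(0, 6) -> merged; set of 0 now {0, 1, 2, 3, 4, 5, 6, 8, 9, 11, 12, 13, 14, 15}
Step 20: union(4, 5) -> already same set; set of 4 now {0, 1, 2, 3, 4, 5, 6, 8, 9, 11, 12, 13, 14, 15}
Step 21: find(12) -> no change; set of 12 is {0, 1, 2, 3, 4, 5, 6, 8, 9, 11, 12, 13, 14, 15}
Step 22: find(5) -> no change; set of 5 is {0, 1, 2, 3, 4, 5, 6, 8, 9, 11, 12, 13, 14, 15}
Component of 2: {0, 1, 2, 3, 4, 5, 6, 8, 9, 11, 12, 13, 14, 15}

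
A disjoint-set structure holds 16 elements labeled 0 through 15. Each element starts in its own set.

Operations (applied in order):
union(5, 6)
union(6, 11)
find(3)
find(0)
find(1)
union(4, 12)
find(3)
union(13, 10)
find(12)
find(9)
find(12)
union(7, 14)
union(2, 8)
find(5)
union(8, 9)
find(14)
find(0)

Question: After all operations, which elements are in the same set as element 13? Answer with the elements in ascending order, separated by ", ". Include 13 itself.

Step 1: union(5, 6) -> merged; set of 5 now {5, 6}
Step 2: union(6, 11) -> merged; set of 6 now {5, 6, 11}
Step 3: find(3) -> no change; set of 3 is {3}
Step 4: find(0) -> no change; set of 0 is {0}
Step 5: find(1) -> no change; set of 1 is {1}
Step 6: union(4, 12) -> merged; set of 4 now {4, 12}
Step 7: find(3) -> no change; set of 3 is {3}
Step 8: union(13, 10) -> merged; set of 13 now {10, 13}
Step 9: find(12) -> no change; set of 12 is {4, 12}
Step 10: find(9) -> no change; set of 9 is {9}
Step 11: find(12) -> no change; set of 12 is {4, 12}
Step 12: union(7, 14) -> merged; set of 7 now {7, 14}
Step 13: union(2, 8) -> merged; set of 2 now {2, 8}
Step 14: find(5) -> no change; set of 5 is {5, 6, 11}
Step 15: union(8, 9) -> merged; set of 8 now {2, 8, 9}
Step 16: find(14) -> no change; set of 14 is {7, 14}
Step 17: find(0) -> no change; set of 0 is {0}
Component of 13: {10, 13}

Answer: 10, 13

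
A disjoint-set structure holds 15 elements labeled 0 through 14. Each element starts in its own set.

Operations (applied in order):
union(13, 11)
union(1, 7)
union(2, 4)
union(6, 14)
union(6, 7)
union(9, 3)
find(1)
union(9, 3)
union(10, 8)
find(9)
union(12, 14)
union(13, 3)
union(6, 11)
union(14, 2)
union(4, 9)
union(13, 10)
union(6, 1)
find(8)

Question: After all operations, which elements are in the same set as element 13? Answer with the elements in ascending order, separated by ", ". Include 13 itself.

Answer: 1, 2, 3, 4, 6, 7, 8, 9, 10, 11, 12, 13, 14

Derivation:
Step 1: union(13, 11) -> merged; set of 13 now {11, 13}
Step 2: union(1, 7) -> merged; set of 1 now {1, 7}
Step 3: union(2, 4) -> merged; set of 2 now {2, 4}
Step 4: union(6, 14) -> merged; set of 6 now {6, 14}
Step 5: union(6, 7) -> merged; set of 6 now {1, 6, 7, 14}
Step 6: union(9, 3) -> merged; set of 9 now {3, 9}
Step 7: find(1) -> no change; set of 1 is {1, 6, 7, 14}
Step 8: union(9, 3) -> already same set; set of 9 now {3, 9}
Step 9: union(10, 8) -> merged; set of 10 now {8, 10}
Step 10: find(9) -> no change; set of 9 is {3, 9}
Step 11: union(12, 14) -> merged; set of 12 now {1, 6, 7, 12, 14}
Step 12: union(13, 3) -> merged; set of 13 now {3, 9, 11, 13}
Step 13: union(6, 11) -> merged; set of 6 now {1, 3, 6, 7, 9, 11, 12, 13, 14}
Step 14: union(14, 2) -> merged; set of 14 now {1, 2, 3, 4, 6, 7, 9, 11, 12, 13, 14}
Step 15: union(4, 9) -> already same set; set of 4 now {1, 2, 3, 4, 6, 7, 9, 11, 12, 13, 14}
Step 16: union(13, 10) -> merged; set of 13 now {1, 2, 3, 4, 6, 7, 8, 9, 10, 11, 12, 13, 14}
Step 17: union(6, 1) -> already same set; set of 6 now {1, 2, 3, 4, 6, 7, 8, 9, 10, 11, 12, 13, 14}
Step 18: find(8) -> no change; set of 8 is {1, 2, 3, 4, 6, 7, 8, 9, 10, 11, 12, 13, 14}
Component of 13: {1, 2, 3, 4, 6, 7, 8, 9, 10, 11, 12, 13, 14}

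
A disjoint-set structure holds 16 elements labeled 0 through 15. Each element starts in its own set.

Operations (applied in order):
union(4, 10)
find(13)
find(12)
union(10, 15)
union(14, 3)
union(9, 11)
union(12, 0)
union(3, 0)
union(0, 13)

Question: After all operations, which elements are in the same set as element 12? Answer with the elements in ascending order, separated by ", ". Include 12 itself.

Step 1: union(4, 10) -> merged; set of 4 now {4, 10}
Step 2: find(13) -> no change; set of 13 is {13}
Step 3: find(12) -> no change; set of 12 is {12}
Step 4: union(10, 15) -> merged; set of 10 now {4, 10, 15}
Step 5: union(14, 3) -> merged; set of 14 now {3, 14}
Step 6: union(9, 11) -> merged; set of 9 now {9, 11}
Step 7: union(12, 0) -> merged; set of 12 now {0, 12}
Step 8: union(3, 0) -> merged; set of 3 now {0, 3, 12, 14}
Step 9: union(0, 13) -> merged; set of 0 now {0, 3, 12, 13, 14}
Component of 12: {0, 3, 12, 13, 14}

Answer: 0, 3, 12, 13, 14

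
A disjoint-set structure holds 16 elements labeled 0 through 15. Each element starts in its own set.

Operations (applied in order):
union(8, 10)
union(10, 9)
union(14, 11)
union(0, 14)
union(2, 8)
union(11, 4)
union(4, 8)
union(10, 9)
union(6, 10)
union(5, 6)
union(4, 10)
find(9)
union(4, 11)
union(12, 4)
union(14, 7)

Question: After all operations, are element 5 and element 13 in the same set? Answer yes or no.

Step 1: union(8, 10) -> merged; set of 8 now {8, 10}
Step 2: union(10, 9) -> merged; set of 10 now {8, 9, 10}
Step 3: union(14, 11) -> merged; set of 14 now {11, 14}
Step 4: union(0, 14) -> merged; set of 0 now {0, 11, 14}
Step 5: union(2, 8) -> merged; set of 2 now {2, 8, 9, 10}
Step 6: union(11, 4) -> merged; set of 11 now {0, 4, 11, 14}
Step 7: union(4, 8) -> merged; set of 4 now {0, 2, 4, 8, 9, 10, 11, 14}
Step 8: union(10, 9) -> already same set; set of 10 now {0, 2, 4, 8, 9, 10, 11, 14}
Step 9: union(6, 10) -> merged; set of 6 now {0, 2, 4, 6, 8, 9, 10, 11, 14}
Step 10: union(5, 6) -> merged; set of 5 now {0, 2, 4, 5, 6, 8, 9, 10, 11, 14}
Step 11: union(4, 10) -> already same set; set of 4 now {0, 2, 4, 5, 6, 8, 9, 10, 11, 14}
Step 12: find(9) -> no change; set of 9 is {0, 2, 4, 5, 6, 8, 9, 10, 11, 14}
Step 13: union(4, 11) -> already same set; set of 4 now {0, 2, 4, 5, 6, 8, 9, 10, 11, 14}
Step 14: union(12, 4) -> merged; set of 12 now {0, 2, 4, 5, 6, 8, 9, 10, 11, 12, 14}
Step 15: union(14, 7) -> merged; set of 14 now {0, 2, 4, 5, 6, 7, 8, 9, 10, 11, 12, 14}
Set of 5: {0, 2, 4, 5, 6, 7, 8, 9, 10, 11, 12, 14}; 13 is not a member.

Answer: no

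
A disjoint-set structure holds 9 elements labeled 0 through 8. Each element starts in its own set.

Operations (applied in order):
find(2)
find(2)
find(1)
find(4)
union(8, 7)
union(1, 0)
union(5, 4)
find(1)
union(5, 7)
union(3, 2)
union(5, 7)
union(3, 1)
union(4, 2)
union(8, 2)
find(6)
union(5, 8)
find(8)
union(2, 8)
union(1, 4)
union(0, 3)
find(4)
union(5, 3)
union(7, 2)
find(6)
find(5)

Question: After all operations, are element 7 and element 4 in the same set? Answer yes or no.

Answer: yes

Derivation:
Step 1: find(2) -> no change; set of 2 is {2}
Step 2: find(2) -> no change; set of 2 is {2}
Step 3: find(1) -> no change; set of 1 is {1}
Step 4: find(4) -> no change; set of 4 is {4}
Step 5: union(8, 7) -> merged; set of 8 now {7, 8}
Step 6: union(1, 0) -> merged; set of 1 now {0, 1}
Step 7: union(5, 4) -> merged; set of 5 now {4, 5}
Step 8: find(1) -> no change; set of 1 is {0, 1}
Step 9: union(5, 7) -> merged; set of 5 now {4, 5, 7, 8}
Step 10: union(3, 2) -> merged; set of 3 now {2, 3}
Step 11: union(5, 7) -> already same set; set of 5 now {4, 5, 7, 8}
Step 12: union(3, 1) -> merged; set of 3 now {0, 1, 2, 3}
Step 13: union(4, 2) -> merged; set of 4 now {0, 1, 2, 3, 4, 5, 7, 8}
Step 14: union(8, 2) -> already same set; set of 8 now {0, 1, 2, 3, 4, 5, 7, 8}
Step 15: find(6) -> no change; set of 6 is {6}
Step 16: union(5, 8) -> already same set; set of 5 now {0, 1, 2, 3, 4, 5, 7, 8}
Step 17: find(8) -> no change; set of 8 is {0, 1, 2, 3, 4, 5, 7, 8}
Step 18: union(2, 8) -> already same set; set of 2 now {0, 1, 2, 3, 4, 5, 7, 8}
Step 19: union(1, 4) -> already same set; set of 1 now {0, 1, 2, 3, 4, 5, 7, 8}
Step 20: union(0, 3) -> already same set; set of 0 now {0, 1, 2, 3, 4, 5, 7, 8}
Step 21: find(4) -> no change; set of 4 is {0, 1, 2, 3, 4, 5, 7, 8}
Step 22: union(5, 3) -> already same set; set of 5 now {0, 1, 2, 3, 4, 5, 7, 8}
Step 23: union(7, 2) -> already same set; set of 7 now {0, 1, 2, 3, 4, 5, 7, 8}
Step 24: find(6) -> no change; set of 6 is {6}
Step 25: find(5) -> no change; set of 5 is {0, 1, 2, 3, 4, 5, 7, 8}
Set of 7: {0, 1, 2, 3, 4, 5, 7, 8}; 4 is a member.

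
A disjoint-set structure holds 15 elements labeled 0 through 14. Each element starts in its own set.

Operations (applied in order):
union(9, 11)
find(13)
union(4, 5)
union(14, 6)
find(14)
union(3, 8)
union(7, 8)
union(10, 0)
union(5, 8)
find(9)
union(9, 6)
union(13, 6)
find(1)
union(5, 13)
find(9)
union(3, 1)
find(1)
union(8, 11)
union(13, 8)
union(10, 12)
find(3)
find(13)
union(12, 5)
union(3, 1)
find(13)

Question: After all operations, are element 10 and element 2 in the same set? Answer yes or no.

Answer: no

Derivation:
Step 1: union(9, 11) -> merged; set of 9 now {9, 11}
Step 2: find(13) -> no change; set of 13 is {13}
Step 3: union(4, 5) -> merged; set of 4 now {4, 5}
Step 4: union(14, 6) -> merged; set of 14 now {6, 14}
Step 5: find(14) -> no change; set of 14 is {6, 14}
Step 6: union(3, 8) -> merged; set of 3 now {3, 8}
Step 7: union(7, 8) -> merged; set of 7 now {3, 7, 8}
Step 8: union(10, 0) -> merged; set of 10 now {0, 10}
Step 9: union(5, 8) -> merged; set of 5 now {3, 4, 5, 7, 8}
Step 10: find(9) -> no change; set of 9 is {9, 11}
Step 11: union(9, 6) -> merged; set of 9 now {6, 9, 11, 14}
Step 12: union(13, 6) -> merged; set of 13 now {6, 9, 11, 13, 14}
Step 13: find(1) -> no change; set of 1 is {1}
Step 14: union(5, 13) -> merged; set of 5 now {3, 4, 5, 6, 7, 8, 9, 11, 13, 14}
Step 15: find(9) -> no change; set of 9 is {3, 4, 5, 6, 7, 8, 9, 11, 13, 14}
Step 16: union(3, 1) -> merged; set of 3 now {1, 3, 4, 5, 6, 7, 8, 9, 11, 13, 14}
Step 17: find(1) -> no change; set of 1 is {1, 3, 4, 5, 6, 7, 8, 9, 11, 13, 14}
Step 18: union(8, 11) -> already same set; set of 8 now {1, 3, 4, 5, 6, 7, 8, 9, 11, 13, 14}
Step 19: union(13, 8) -> already same set; set of 13 now {1, 3, 4, 5, 6, 7, 8, 9, 11, 13, 14}
Step 20: union(10, 12) -> merged; set of 10 now {0, 10, 12}
Step 21: find(3) -> no change; set of 3 is {1, 3, 4, 5, 6, 7, 8, 9, 11, 13, 14}
Step 22: find(13) -> no change; set of 13 is {1, 3, 4, 5, 6, 7, 8, 9, 11, 13, 14}
Step 23: union(12, 5) -> merged; set of 12 now {0, 1, 3, 4, 5, 6, 7, 8, 9, 10, 11, 12, 13, 14}
Step 24: union(3, 1) -> already same set; set of 3 now {0, 1, 3, 4, 5, 6, 7, 8, 9, 10, 11, 12, 13, 14}
Step 25: find(13) -> no change; set of 13 is {0, 1, 3, 4, 5, 6, 7, 8, 9, 10, 11, 12, 13, 14}
Set of 10: {0, 1, 3, 4, 5, 6, 7, 8, 9, 10, 11, 12, 13, 14}; 2 is not a member.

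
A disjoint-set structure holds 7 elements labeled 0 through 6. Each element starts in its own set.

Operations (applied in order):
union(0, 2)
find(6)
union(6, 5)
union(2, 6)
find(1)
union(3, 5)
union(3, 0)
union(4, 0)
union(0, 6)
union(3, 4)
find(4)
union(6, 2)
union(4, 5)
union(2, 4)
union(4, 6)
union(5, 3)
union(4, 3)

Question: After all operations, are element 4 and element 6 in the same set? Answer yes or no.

Answer: yes

Derivation:
Step 1: union(0, 2) -> merged; set of 0 now {0, 2}
Step 2: find(6) -> no change; set of 6 is {6}
Step 3: union(6, 5) -> merged; set of 6 now {5, 6}
Step 4: union(2, 6) -> merged; set of 2 now {0, 2, 5, 6}
Step 5: find(1) -> no change; set of 1 is {1}
Step 6: union(3, 5) -> merged; set of 3 now {0, 2, 3, 5, 6}
Step 7: union(3, 0) -> already same set; set of 3 now {0, 2, 3, 5, 6}
Step 8: union(4, 0) -> merged; set of 4 now {0, 2, 3, 4, 5, 6}
Step 9: union(0, 6) -> already same set; set of 0 now {0, 2, 3, 4, 5, 6}
Step 10: union(3, 4) -> already same set; set of 3 now {0, 2, 3, 4, 5, 6}
Step 11: find(4) -> no change; set of 4 is {0, 2, 3, 4, 5, 6}
Step 12: union(6, 2) -> already same set; set of 6 now {0, 2, 3, 4, 5, 6}
Step 13: union(4, 5) -> already same set; set of 4 now {0, 2, 3, 4, 5, 6}
Step 14: union(2, 4) -> already same set; set of 2 now {0, 2, 3, 4, 5, 6}
Step 15: union(4, 6) -> already same set; set of 4 now {0, 2, 3, 4, 5, 6}
Step 16: union(5, 3) -> already same set; set of 5 now {0, 2, 3, 4, 5, 6}
Step 17: union(4, 3) -> already same set; set of 4 now {0, 2, 3, 4, 5, 6}
Set of 4: {0, 2, 3, 4, 5, 6}; 6 is a member.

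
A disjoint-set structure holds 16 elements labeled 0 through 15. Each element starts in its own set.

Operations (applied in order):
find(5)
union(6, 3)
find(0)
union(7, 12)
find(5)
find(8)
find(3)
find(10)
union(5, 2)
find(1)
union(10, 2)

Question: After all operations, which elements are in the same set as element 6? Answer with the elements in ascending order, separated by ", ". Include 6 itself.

Answer: 3, 6

Derivation:
Step 1: find(5) -> no change; set of 5 is {5}
Step 2: union(6, 3) -> merged; set of 6 now {3, 6}
Step 3: find(0) -> no change; set of 0 is {0}
Step 4: union(7, 12) -> merged; set of 7 now {7, 12}
Step 5: find(5) -> no change; set of 5 is {5}
Step 6: find(8) -> no change; set of 8 is {8}
Step 7: find(3) -> no change; set of 3 is {3, 6}
Step 8: find(10) -> no change; set of 10 is {10}
Step 9: union(5, 2) -> merged; set of 5 now {2, 5}
Step 10: find(1) -> no change; set of 1 is {1}
Step 11: union(10, 2) -> merged; set of 10 now {2, 5, 10}
Component of 6: {3, 6}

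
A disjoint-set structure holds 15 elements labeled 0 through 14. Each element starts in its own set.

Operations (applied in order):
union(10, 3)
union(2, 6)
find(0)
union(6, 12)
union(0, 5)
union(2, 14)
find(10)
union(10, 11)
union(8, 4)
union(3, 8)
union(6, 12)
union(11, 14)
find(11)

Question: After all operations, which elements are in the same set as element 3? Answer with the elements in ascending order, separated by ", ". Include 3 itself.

Step 1: union(10, 3) -> merged; set of 10 now {3, 10}
Step 2: union(2, 6) -> merged; set of 2 now {2, 6}
Step 3: find(0) -> no change; set of 0 is {0}
Step 4: union(6, 12) -> merged; set of 6 now {2, 6, 12}
Step 5: union(0, 5) -> merged; set of 0 now {0, 5}
Step 6: union(2, 14) -> merged; set of 2 now {2, 6, 12, 14}
Step 7: find(10) -> no change; set of 10 is {3, 10}
Step 8: union(10, 11) -> merged; set of 10 now {3, 10, 11}
Step 9: union(8, 4) -> merged; set of 8 now {4, 8}
Step 10: union(3, 8) -> merged; set of 3 now {3, 4, 8, 10, 11}
Step 11: union(6, 12) -> already same set; set of 6 now {2, 6, 12, 14}
Step 12: union(11, 14) -> merged; set of 11 now {2, 3, 4, 6, 8, 10, 11, 12, 14}
Step 13: find(11) -> no change; set of 11 is {2, 3, 4, 6, 8, 10, 11, 12, 14}
Component of 3: {2, 3, 4, 6, 8, 10, 11, 12, 14}

Answer: 2, 3, 4, 6, 8, 10, 11, 12, 14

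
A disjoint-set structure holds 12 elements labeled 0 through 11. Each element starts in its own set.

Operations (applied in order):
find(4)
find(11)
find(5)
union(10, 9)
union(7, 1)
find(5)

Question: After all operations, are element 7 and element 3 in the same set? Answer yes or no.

Step 1: find(4) -> no change; set of 4 is {4}
Step 2: find(11) -> no change; set of 11 is {11}
Step 3: find(5) -> no change; set of 5 is {5}
Step 4: union(10, 9) -> merged; set of 10 now {9, 10}
Step 5: union(7, 1) -> merged; set of 7 now {1, 7}
Step 6: find(5) -> no change; set of 5 is {5}
Set of 7: {1, 7}; 3 is not a member.

Answer: no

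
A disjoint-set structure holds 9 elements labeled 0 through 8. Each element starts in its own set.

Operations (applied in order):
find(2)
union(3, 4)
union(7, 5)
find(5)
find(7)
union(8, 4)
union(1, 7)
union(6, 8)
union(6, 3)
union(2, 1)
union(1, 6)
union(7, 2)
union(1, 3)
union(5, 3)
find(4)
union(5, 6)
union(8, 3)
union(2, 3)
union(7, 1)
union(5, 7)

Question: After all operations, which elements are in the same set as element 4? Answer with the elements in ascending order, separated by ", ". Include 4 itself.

Answer: 1, 2, 3, 4, 5, 6, 7, 8

Derivation:
Step 1: find(2) -> no change; set of 2 is {2}
Step 2: union(3, 4) -> merged; set of 3 now {3, 4}
Step 3: union(7, 5) -> merged; set of 7 now {5, 7}
Step 4: find(5) -> no change; set of 5 is {5, 7}
Step 5: find(7) -> no change; set of 7 is {5, 7}
Step 6: union(8, 4) -> merged; set of 8 now {3, 4, 8}
Step 7: union(1, 7) -> merged; set of 1 now {1, 5, 7}
Step 8: union(6, 8) -> merged; set of 6 now {3, 4, 6, 8}
Step 9: union(6, 3) -> already same set; set of 6 now {3, 4, 6, 8}
Step 10: union(2, 1) -> merged; set of 2 now {1, 2, 5, 7}
Step 11: union(1, 6) -> merged; set of 1 now {1, 2, 3, 4, 5, 6, 7, 8}
Step 12: union(7, 2) -> already same set; set of 7 now {1, 2, 3, 4, 5, 6, 7, 8}
Step 13: union(1, 3) -> already same set; set of 1 now {1, 2, 3, 4, 5, 6, 7, 8}
Step 14: union(5, 3) -> already same set; set of 5 now {1, 2, 3, 4, 5, 6, 7, 8}
Step 15: find(4) -> no change; set of 4 is {1, 2, 3, 4, 5, 6, 7, 8}
Step 16: union(5, 6) -> already same set; set of 5 now {1, 2, 3, 4, 5, 6, 7, 8}
Step 17: union(8, 3) -> already same set; set of 8 now {1, 2, 3, 4, 5, 6, 7, 8}
Step 18: union(2, 3) -> already same set; set of 2 now {1, 2, 3, 4, 5, 6, 7, 8}
Step 19: union(7, 1) -> already same set; set of 7 now {1, 2, 3, 4, 5, 6, 7, 8}
Step 20: union(5, 7) -> already same set; set of 5 now {1, 2, 3, 4, 5, 6, 7, 8}
Component of 4: {1, 2, 3, 4, 5, 6, 7, 8}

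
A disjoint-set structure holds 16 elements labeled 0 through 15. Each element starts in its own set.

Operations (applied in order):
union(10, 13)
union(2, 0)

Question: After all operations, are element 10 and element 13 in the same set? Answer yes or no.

Answer: yes

Derivation:
Step 1: union(10, 13) -> merged; set of 10 now {10, 13}
Step 2: union(2, 0) -> merged; set of 2 now {0, 2}
Set of 10: {10, 13}; 13 is a member.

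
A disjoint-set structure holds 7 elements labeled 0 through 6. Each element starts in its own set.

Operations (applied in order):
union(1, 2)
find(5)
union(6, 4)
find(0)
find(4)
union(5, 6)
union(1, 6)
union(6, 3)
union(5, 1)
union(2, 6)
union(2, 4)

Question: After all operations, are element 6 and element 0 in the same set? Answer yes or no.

Answer: no

Derivation:
Step 1: union(1, 2) -> merged; set of 1 now {1, 2}
Step 2: find(5) -> no change; set of 5 is {5}
Step 3: union(6, 4) -> merged; set of 6 now {4, 6}
Step 4: find(0) -> no change; set of 0 is {0}
Step 5: find(4) -> no change; set of 4 is {4, 6}
Step 6: union(5, 6) -> merged; set of 5 now {4, 5, 6}
Step 7: union(1, 6) -> merged; set of 1 now {1, 2, 4, 5, 6}
Step 8: union(6, 3) -> merged; set of 6 now {1, 2, 3, 4, 5, 6}
Step 9: union(5, 1) -> already same set; set of 5 now {1, 2, 3, 4, 5, 6}
Step 10: union(2, 6) -> already same set; set of 2 now {1, 2, 3, 4, 5, 6}
Step 11: union(2, 4) -> already same set; set of 2 now {1, 2, 3, 4, 5, 6}
Set of 6: {1, 2, 3, 4, 5, 6}; 0 is not a member.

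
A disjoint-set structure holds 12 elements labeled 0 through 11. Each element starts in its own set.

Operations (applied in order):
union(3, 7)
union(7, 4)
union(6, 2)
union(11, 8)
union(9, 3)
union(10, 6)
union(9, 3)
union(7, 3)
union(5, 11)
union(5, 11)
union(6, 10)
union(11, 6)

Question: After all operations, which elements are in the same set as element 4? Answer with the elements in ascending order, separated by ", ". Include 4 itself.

Step 1: union(3, 7) -> merged; set of 3 now {3, 7}
Step 2: union(7, 4) -> merged; set of 7 now {3, 4, 7}
Step 3: union(6, 2) -> merged; set of 6 now {2, 6}
Step 4: union(11, 8) -> merged; set of 11 now {8, 11}
Step 5: union(9, 3) -> merged; set of 9 now {3, 4, 7, 9}
Step 6: union(10, 6) -> merged; set of 10 now {2, 6, 10}
Step 7: union(9, 3) -> already same set; set of 9 now {3, 4, 7, 9}
Step 8: union(7, 3) -> already same set; set of 7 now {3, 4, 7, 9}
Step 9: union(5, 11) -> merged; set of 5 now {5, 8, 11}
Step 10: union(5, 11) -> already same set; set of 5 now {5, 8, 11}
Step 11: union(6, 10) -> already same set; set of 6 now {2, 6, 10}
Step 12: union(11, 6) -> merged; set of 11 now {2, 5, 6, 8, 10, 11}
Component of 4: {3, 4, 7, 9}

Answer: 3, 4, 7, 9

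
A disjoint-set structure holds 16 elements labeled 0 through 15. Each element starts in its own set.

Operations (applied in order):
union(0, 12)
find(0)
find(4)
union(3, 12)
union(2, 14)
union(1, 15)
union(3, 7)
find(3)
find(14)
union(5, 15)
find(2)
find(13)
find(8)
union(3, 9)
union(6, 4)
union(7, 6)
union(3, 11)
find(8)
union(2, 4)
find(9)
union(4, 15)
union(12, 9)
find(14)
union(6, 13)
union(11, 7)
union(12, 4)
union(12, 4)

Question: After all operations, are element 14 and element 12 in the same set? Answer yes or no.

Step 1: union(0, 12) -> merged; set of 0 now {0, 12}
Step 2: find(0) -> no change; set of 0 is {0, 12}
Step 3: find(4) -> no change; set of 4 is {4}
Step 4: union(3, 12) -> merged; set of 3 now {0, 3, 12}
Step 5: union(2, 14) -> merged; set of 2 now {2, 14}
Step 6: union(1, 15) -> merged; set of 1 now {1, 15}
Step 7: union(3, 7) -> merged; set of 3 now {0, 3, 7, 12}
Step 8: find(3) -> no change; set of 3 is {0, 3, 7, 12}
Step 9: find(14) -> no change; set of 14 is {2, 14}
Step 10: union(5, 15) -> merged; set of 5 now {1, 5, 15}
Step 11: find(2) -> no change; set of 2 is {2, 14}
Step 12: find(13) -> no change; set of 13 is {13}
Step 13: find(8) -> no change; set of 8 is {8}
Step 14: union(3, 9) -> merged; set of 3 now {0, 3, 7, 9, 12}
Step 15: union(6, 4) -> merged; set of 6 now {4, 6}
Step 16: union(7, 6) -> merged; set of 7 now {0, 3, 4, 6, 7, 9, 12}
Step 17: union(3, 11) -> merged; set of 3 now {0, 3, 4, 6, 7, 9, 11, 12}
Step 18: find(8) -> no change; set of 8 is {8}
Step 19: union(2, 4) -> merged; set of 2 now {0, 2, 3, 4, 6, 7, 9, 11, 12, 14}
Step 20: find(9) -> no change; set of 9 is {0, 2, 3, 4, 6, 7, 9, 11, 12, 14}
Step 21: union(4, 15) -> merged; set of 4 now {0, 1, 2, 3, 4, 5, 6, 7, 9, 11, 12, 14, 15}
Step 22: union(12, 9) -> already same set; set of 12 now {0, 1, 2, 3, 4, 5, 6, 7, 9, 11, 12, 14, 15}
Step 23: find(14) -> no change; set of 14 is {0, 1, 2, 3, 4, 5, 6, 7, 9, 11, 12, 14, 15}
Step 24: union(6, 13) -> merged; set of 6 now {0, 1, 2, 3, 4, 5, 6, 7, 9, 11, 12, 13, 14, 15}
Step 25: union(11, 7) -> already same set; set of 11 now {0, 1, 2, 3, 4, 5, 6, 7, 9, 11, 12, 13, 14, 15}
Step 26: union(12, 4) -> already same set; set of 12 now {0, 1, 2, 3, 4, 5, 6, 7, 9, 11, 12, 13, 14, 15}
Step 27: union(12, 4) -> already same set; set of 12 now {0, 1, 2, 3, 4, 5, 6, 7, 9, 11, 12, 13, 14, 15}
Set of 14: {0, 1, 2, 3, 4, 5, 6, 7, 9, 11, 12, 13, 14, 15}; 12 is a member.

Answer: yes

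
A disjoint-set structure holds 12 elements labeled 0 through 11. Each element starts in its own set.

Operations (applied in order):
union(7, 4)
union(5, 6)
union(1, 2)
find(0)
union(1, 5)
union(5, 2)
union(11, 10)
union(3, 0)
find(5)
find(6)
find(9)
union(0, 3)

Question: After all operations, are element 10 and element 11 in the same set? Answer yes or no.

Step 1: union(7, 4) -> merged; set of 7 now {4, 7}
Step 2: union(5, 6) -> merged; set of 5 now {5, 6}
Step 3: union(1, 2) -> merged; set of 1 now {1, 2}
Step 4: find(0) -> no change; set of 0 is {0}
Step 5: union(1, 5) -> merged; set of 1 now {1, 2, 5, 6}
Step 6: union(5, 2) -> already same set; set of 5 now {1, 2, 5, 6}
Step 7: union(11, 10) -> merged; set of 11 now {10, 11}
Step 8: union(3, 0) -> merged; set of 3 now {0, 3}
Step 9: find(5) -> no change; set of 5 is {1, 2, 5, 6}
Step 10: find(6) -> no change; set of 6 is {1, 2, 5, 6}
Step 11: find(9) -> no change; set of 9 is {9}
Step 12: union(0, 3) -> already same set; set of 0 now {0, 3}
Set of 10: {10, 11}; 11 is a member.

Answer: yes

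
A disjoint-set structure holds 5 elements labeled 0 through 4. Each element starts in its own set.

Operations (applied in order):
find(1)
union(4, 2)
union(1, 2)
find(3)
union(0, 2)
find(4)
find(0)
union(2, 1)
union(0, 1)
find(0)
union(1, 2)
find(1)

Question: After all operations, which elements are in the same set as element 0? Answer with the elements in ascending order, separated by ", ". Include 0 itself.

Answer: 0, 1, 2, 4

Derivation:
Step 1: find(1) -> no change; set of 1 is {1}
Step 2: union(4, 2) -> merged; set of 4 now {2, 4}
Step 3: union(1, 2) -> merged; set of 1 now {1, 2, 4}
Step 4: find(3) -> no change; set of 3 is {3}
Step 5: union(0, 2) -> merged; set of 0 now {0, 1, 2, 4}
Step 6: find(4) -> no change; set of 4 is {0, 1, 2, 4}
Step 7: find(0) -> no change; set of 0 is {0, 1, 2, 4}
Step 8: union(2, 1) -> already same set; set of 2 now {0, 1, 2, 4}
Step 9: union(0, 1) -> already same set; set of 0 now {0, 1, 2, 4}
Step 10: find(0) -> no change; set of 0 is {0, 1, 2, 4}
Step 11: union(1, 2) -> already same set; set of 1 now {0, 1, 2, 4}
Step 12: find(1) -> no change; set of 1 is {0, 1, 2, 4}
Component of 0: {0, 1, 2, 4}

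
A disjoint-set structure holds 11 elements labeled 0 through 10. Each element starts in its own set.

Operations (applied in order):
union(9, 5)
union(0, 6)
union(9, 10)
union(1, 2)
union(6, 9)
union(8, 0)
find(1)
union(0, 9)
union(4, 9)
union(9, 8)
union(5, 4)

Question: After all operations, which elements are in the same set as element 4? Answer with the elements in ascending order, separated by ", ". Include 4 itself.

Step 1: union(9, 5) -> merged; set of 9 now {5, 9}
Step 2: union(0, 6) -> merged; set of 0 now {0, 6}
Step 3: union(9, 10) -> merged; set of 9 now {5, 9, 10}
Step 4: union(1, 2) -> merged; set of 1 now {1, 2}
Step 5: union(6, 9) -> merged; set of 6 now {0, 5, 6, 9, 10}
Step 6: union(8, 0) -> merged; set of 8 now {0, 5, 6, 8, 9, 10}
Step 7: find(1) -> no change; set of 1 is {1, 2}
Step 8: union(0, 9) -> already same set; set of 0 now {0, 5, 6, 8, 9, 10}
Step 9: union(4, 9) -> merged; set of 4 now {0, 4, 5, 6, 8, 9, 10}
Step 10: union(9, 8) -> already same set; set of 9 now {0, 4, 5, 6, 8, 9, 10}
Step 11: union(5, 4) -> already same set; set of 5 now {0, 4, 5, 6, 8, 9, 10}
Component of 4: {0, 4, 5, 6, 8, 9, 10}

Answer: 0, 4, 5, 6, 8, 9, 10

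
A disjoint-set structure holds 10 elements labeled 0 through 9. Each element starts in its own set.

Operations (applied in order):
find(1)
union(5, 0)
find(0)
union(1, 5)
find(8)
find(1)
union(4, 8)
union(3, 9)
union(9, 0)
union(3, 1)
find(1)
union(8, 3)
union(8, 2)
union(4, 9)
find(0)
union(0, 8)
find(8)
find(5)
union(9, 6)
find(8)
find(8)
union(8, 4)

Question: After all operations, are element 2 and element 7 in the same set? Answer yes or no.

Answer: no

Derivation:
Step 1: find(1) -> no change; set of 1 is {1}
Step 2: union(5, 0) -> merged; set of 5 now {0, 5}
Step 3: find(0) -> no change; set of 0 is {0, 5}
Step 4: union(1, 5) -> merged; set of 1 now {0, 1, 5}
Step 5: find(8) -> no change; set of 8 is {8}
Step 6: find(1) -> no change; set of 1 is {0, 1, 5}
Step 7: union(4, 8) -> merged; set of 4 now {4, 8}
Step 8: union(3, 9) -> merged; set of 3 now {3, 9}
Step 9: union(9, 0) -> merged; set of 9 now {0, 1, 3, 5, 9}
Step 10: union(3, 1) -> already same set; set of 3 now {0, 1, 3, 5, 9}
Step 11: find(1) -> no change; set of 1 is {0, 1, 3, 5, 9}
Step 12: union(8, 3) -> merged; set of 8 now {0, 1, 3, 4, 5, 8, 9}
Step 13: union(8, 2) -> merged; set of 8 now {0, 1, 2, 3, 4, 5, 8, 9}
Step 14: union(4, 9) -> already same set; set of 4 now {0, 1, 2, 3, 4, 5, 8, 9}
Step 15: find(0) -> no change; set of 0 is {0, 1, 2, 3, 4, 5, 8, 9}
Step 16: union(0, 8) -> already same set; set of 0 now {0, 1, 2, 3, 4, 5, 8, 9}
Step 17: find(8) -> no change; set of 8 is {0, 1, 2, 3, 4, 5, 8, 9}
Step 18: find(5) -> no change; set of 5 is {0, 1, 2, 3, 4, 5, 8, 9}
Step 19: union(9, 6) -> merged; set of 9 now {0, 1, 2, 3, 4, 5, 6, 8, 9}
Step 20: find(8) -> no change; set of 8 is {0, 1, 2, 3, 4, 5, 6, 8, 9}
Step 21: find(8) -> no change; set of 8 is {0, 1, 2, 3, 4, 5, 6, 8, 9}
Step 22: union(8, 4) -> already same set; set of 8 now {0, 1, 2, 3, 4, 5, 6, 8, 9}
Set of 2: {0, 1, 2, 3, 4, 5, 6, 8, 9}; 7 is not a member.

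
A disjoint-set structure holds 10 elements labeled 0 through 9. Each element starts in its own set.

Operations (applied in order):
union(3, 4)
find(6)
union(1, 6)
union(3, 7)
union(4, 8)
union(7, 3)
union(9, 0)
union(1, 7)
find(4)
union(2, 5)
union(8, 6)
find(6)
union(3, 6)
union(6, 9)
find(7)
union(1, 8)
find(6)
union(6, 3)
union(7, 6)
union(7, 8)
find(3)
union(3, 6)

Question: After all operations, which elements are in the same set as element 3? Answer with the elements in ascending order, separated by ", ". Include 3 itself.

Step 1: union(3, 4) -> merged; set of 3 now {3, 4}
Step 2: find(6) -> no change; set of 6 is {6}
Step 3: union(1, 6) -> merged; set of 1 now {1, 6}
Step 4: union(3, 7) -> merged; set of 3 now {3, 4, 7}
Step 5: union(4, 8) -> merged; set of 4 now {3, 4, 7, 8}
Step 6: union(7, 3) -> already same set; set of 7 now {3, 4, 7, 8}
Step 7: union(9, 0) -> merged; set of 9 now {0, 9}
Step 8: union(1, 7) -> merged; set of 1 now {1, 3, 4, 6, 7, 8}
Step 9: find(4) -> no change; set of 4 is {1, 3, 4, 6, 7, 8}
Step 10: union(2, 5) -> merged; set of 2 now {2, 5}
Step 11: union(8, 6) -> already same set; set of 8 now {1, 3, 4, 6, 7, 8}
Step 12: find(6) -> no change; set of 6 is {1, 3, 4, 6, 7, 8}
Step 13: union(3, 6) -> already same set; set of 3 now {1, 3, 4, 6, 7, 8}
Step 14: union(6, 9) -> merged; set of 6 now {0, 1, 3, 4, 6, 7, 8, 9}
Step 15: find(7) -> no change; set of 7 is {0, 1, 3, 4, 6, 7, 8, 9}
Step 16: union(1, 8) -> already same set; set of 1 now {0, 1, 3, 4, 6, 7, 8, 9}
Step 17: find(6) -> no change; set of 6 is {0, 1, 3, 4, 6, 7, 8, 9}
Step 18: union(6, 3) -> already same set; set of 6 now {0, 1, 3, 4, 6, 7, 8, 9}
Step 19: union(7, 6) -> already same set; set of 7 now {0, 1, 3, 4, 6, 7, 8, 9}
Step 20: union(7, 8) -> already same set; set of 7 now {0, 1, 3, 4, 6, 7, 8, 9}
Step 21: find(3) -> no change; set of 3 is {0, 1, 3, 4, 6, 7, 8, 9}
Step 22: union(3, 6) -> already same set; set of 3 now {0, 1, 3, 4, 6, 7, 8, 9}
Component of 3: {0, 1, 3, 4, 6, 7, 8, 9}

Answer: 0, 1, 3, 4, 6, 7, 8, 9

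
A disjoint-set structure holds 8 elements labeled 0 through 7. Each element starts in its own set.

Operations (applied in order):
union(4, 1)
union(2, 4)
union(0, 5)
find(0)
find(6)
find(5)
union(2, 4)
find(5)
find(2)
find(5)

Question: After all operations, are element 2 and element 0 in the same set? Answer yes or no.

Answer: no

Derivation:
Step 1: union(4, 1) -> merged; set of 4 now {1, 4}
Step 2: union(2, 4) -> merged; set of 2 now {1, 2, 4}
Step 3: union(0, 5) -> merged; set of 0 now {0, 5}
Step 4: find(0) -> no change; set of 0 is {0, 5}
Step 5: find(6) -> no change; set of 6 is {6}
Step 6: find(5) -> no change; set of 5 is {0, 5}
Step 7: union(2, 4) -> already same set; set of 2 now {1, 2, 4}
Step 8: find(5) -> no change; set of 5 is {0, 5}
Step 9: find(2) -> no change; set of 2 is {1, 2, 4}
Step 10: find(5) -> no change; set of 5 is {0, 5}
Set of 2: {1, 2, 4}; 0 is not a member.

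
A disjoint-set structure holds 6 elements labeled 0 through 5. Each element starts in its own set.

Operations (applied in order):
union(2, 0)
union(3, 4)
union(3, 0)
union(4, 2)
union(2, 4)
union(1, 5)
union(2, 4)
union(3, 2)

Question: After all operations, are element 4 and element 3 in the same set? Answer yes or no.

Step 1: union(2, 0) -> merged; set of 2 now {0, 2}
Step 2: union(3, 4) -> merged; set of 3 now {3, 4}
Step 3: union(3, 0) -> merged; set of 3 now {0, 2, 3, 4}
Step 4: union(4, 2) -> already same set; set of 4 now {0, 2, 3, 4}
Step 5: union(2, 4) -> already same set; set of 2 now {0, 2, 3, 4}
Step 6: union(1, 5) -> merged; set of 1 now {1, 5}
Step 7: union(2, 4) -> already same set; set of 2 now {0, 2, 3, 4}
Step 8: union(3, 2) -> already same set; set of 3 now {0, 2, 3, 4}
Set of 4: {0, 2, 3, 4}; 3 is a member.

Answer: yes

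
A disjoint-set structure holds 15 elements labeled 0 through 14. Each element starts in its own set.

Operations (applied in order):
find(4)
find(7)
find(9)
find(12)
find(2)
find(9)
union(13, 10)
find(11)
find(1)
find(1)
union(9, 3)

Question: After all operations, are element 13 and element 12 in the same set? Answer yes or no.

Answer: no

Derivation:
Step 1: find(4) -> no change; set of 4 is {4}
Step 2: find(7) -> no change; set of 7 is {7}
Step 3: find(9) -> no change; set of 9 is {9}
Step 4: find(12) -> no change; set of 12 is {12}
Step 5: find(2) -> no change; set of 2 is {2}
Step 6: find(9) -> no change; set of 9 is {9}
Step 7: union(13, 10) -> merged; set of 13 now {10, 13}
Step 8: find(11) -> no change; set of 11 is {11}
Step 9: find(1) -> no change; set of 1 is {1}
Step 10: find(1) -> no change; set of 1 is {1}
Step 11: union(9, 3) -> merged; set of 9 now {3, 9}
Set of 13: {10, 13}; 12 is not a member.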